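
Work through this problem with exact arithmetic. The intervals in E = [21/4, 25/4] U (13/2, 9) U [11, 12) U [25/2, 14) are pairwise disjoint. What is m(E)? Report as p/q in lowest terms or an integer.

For pairwise disjoint intervals, m(union_i I_i) = sum_i m(I_i),
and m is invariant under swapping open/closed endpoints (single points have measure 0).
So m(E) = sum_i (b_i - a_i).
  I_1 has length 25/4 - 21/4 = 1.
  I_2 has length 9 - 13/2 = 5/2.
  I_3 has length 12 - 11 = 1.
  I_4 has length 14 - 25/2 = 3/2.
Summing:
  m(E) = 1 + 5/2 + 1 + 3/2 = 6.

6


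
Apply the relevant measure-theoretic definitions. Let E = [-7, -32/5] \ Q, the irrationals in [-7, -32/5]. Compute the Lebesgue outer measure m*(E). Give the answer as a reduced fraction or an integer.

The interval I = [-7, -32/5] has m(I) = -32/5 - (-7) = 3/5 (endpoints are measure-zero, so open/closed/half-open agree). Write I = (I cap Q) u (I \ Q). The rationals in I are countable, so m*(I cap Q) = 0 (cover each rational by intervals whose total length is arbitrarily small). By countable subadditivity m*(I) <= m*(I cap Q) + m*(I \ Q), hence m*(I \ Q) >= m(I) = 3/5. The reverse inequality m*(I \ Q) <= m*(I) = 3/5 is trivial since (I \ Q) is a subset of I. Therefore m*(I \ Q) = 3/5.

3/5


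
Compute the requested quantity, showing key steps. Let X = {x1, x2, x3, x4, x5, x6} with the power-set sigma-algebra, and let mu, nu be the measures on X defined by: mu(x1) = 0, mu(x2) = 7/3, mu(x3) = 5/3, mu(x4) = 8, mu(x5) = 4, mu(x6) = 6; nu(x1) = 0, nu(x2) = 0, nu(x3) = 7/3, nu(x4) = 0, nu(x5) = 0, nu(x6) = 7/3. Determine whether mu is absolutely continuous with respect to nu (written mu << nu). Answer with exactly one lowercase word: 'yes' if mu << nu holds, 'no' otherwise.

mu << nu means: every nu-null measurable set is also mu-null; equivalently, for every atom x, if nu({x}) = 0 then mu({x}) = 0.
Checking each atom:
  x1: nu = 0, mu = 0 -> consistent with mu << nu.
  x2: nu = 0, mu = 7/3 > 0 -> violates mu << nu.
  x3: nu = 7/3 > 0 -> no constraint.
  x4: nu = 0, mu = 8 > 0 -> violates mu << nu.
  x5: nu = 0, mu = 4 > 0 -> violates mu << nu.
  x6: nu = 7/3 > 0 -> no constraint.
The atom(s) x2, x4, x5 violate the condition (nu = 0 but mu > 0). Therefore mu is NOT absolutely continuous w.r.t. nu.

no


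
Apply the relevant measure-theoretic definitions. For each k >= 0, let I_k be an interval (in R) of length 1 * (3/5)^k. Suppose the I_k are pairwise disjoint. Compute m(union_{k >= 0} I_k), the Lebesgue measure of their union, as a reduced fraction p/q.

By countable additivity of the Lebesgue measure on pairwise disjoint measurable sets,
  m(union_{k >= 0} I_k) = sum_{k >= 0} m(I_k) = sum_{k >= 0} a * r^k,
  with a = 1 and r = 3/5.
Since 0 < r = 3/5 < 1, the geometric series converges:
  sum_{k >= 0} a * r^k = a / (1 - r).
  = 1 / (1 - 3/5)
  = 1 / (2/5)
  = 5/2.

5/2


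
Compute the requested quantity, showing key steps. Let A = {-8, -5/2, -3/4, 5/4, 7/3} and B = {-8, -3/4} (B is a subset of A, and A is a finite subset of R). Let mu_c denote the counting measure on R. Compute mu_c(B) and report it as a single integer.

Counting measure assigns mu_c(E) = |E| (number of elements) when E is finite.
B has 2 element(s), so mu_c(B) = 2.

2


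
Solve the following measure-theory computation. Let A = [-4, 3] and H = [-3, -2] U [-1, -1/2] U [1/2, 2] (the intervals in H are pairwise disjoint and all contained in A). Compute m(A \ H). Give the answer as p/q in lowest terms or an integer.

The ambient interval has length m(A) = 3 - (-4) = 7.
Since the holes are disjoint and sit inside A, by finite additivity
  m(H) = sum_i (b_i - a_i), and m(A \ H) = m(A) - m(H).
Computing the hole measures:
  m(H_1) = -2 - (-3) = 1.
  m(H_2) = -1/2 - (-1) = 1/2.
  m(H_3) = 2 - 1/2 = 3/2.
Summed: m(H) = 1 + 1/2 + 3/2 = 3.
So m(A \ H) = 7 - 3 = 4.

4


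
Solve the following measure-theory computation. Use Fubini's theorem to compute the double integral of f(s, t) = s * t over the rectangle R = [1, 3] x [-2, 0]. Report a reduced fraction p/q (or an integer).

f(s, t) is a tensor product of a function of s and a function of t, and both factors are bounded continuous (hence Lebesgue integrable) on the rectangle, so Fubini's theorem applies:
  integral_R f d(m x m) = (integral_a1^b1 s ds) * (integral_a2^b2 t dt).
Inner integral in s: integral_{1}^{3} s ds = (3^2 - 1^2)/2
  = 4.
Inner integral in t: integral_{-2}^{0} t dt = (0^2 - (-2)^2)/2
  = -2.
Product: (4) * (-2) = -8.

-8


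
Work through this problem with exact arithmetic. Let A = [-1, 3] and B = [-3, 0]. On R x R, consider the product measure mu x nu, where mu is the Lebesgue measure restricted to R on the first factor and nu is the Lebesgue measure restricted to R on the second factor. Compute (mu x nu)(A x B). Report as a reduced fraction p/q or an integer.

For a measurable rectangle A x B, the product measure satisfies
  (mu x nu)(A x B) = mu(A) * nu(B).
  mu(A) = 4.
  nu(B) = 3.
  (mu x nu)(A x B) = 4 * 3 = 12.

12


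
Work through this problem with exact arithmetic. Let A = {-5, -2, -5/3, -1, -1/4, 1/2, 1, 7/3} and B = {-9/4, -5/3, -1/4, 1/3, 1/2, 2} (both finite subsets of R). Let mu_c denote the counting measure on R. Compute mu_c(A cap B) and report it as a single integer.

Counting measure on a finite set equals cardinality. mu_c(A cap B) = |A cap B| (elements appearing in both).
Enumerating the elements of A that also lie in B gives 3 element(s).
So mu_c(A cap B) = 3.

3


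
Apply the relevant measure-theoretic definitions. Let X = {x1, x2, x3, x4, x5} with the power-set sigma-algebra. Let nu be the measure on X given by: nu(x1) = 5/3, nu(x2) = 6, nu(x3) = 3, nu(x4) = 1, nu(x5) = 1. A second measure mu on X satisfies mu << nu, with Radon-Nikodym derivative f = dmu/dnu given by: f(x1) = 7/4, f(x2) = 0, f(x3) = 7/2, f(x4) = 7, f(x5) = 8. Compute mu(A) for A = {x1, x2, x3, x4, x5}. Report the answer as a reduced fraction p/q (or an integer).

By the defining property of the Radon-Nikodym derivative, for every measurable set A,
  mu(A) = integral_A f dnu.
Since nu is a discrete measure concentrated on the atoms of X, the integral over A reduces to the sum
  mu(A) = sum_{x in A} f(x) * nu({x}).
Computing each term:
  x1: f(x1) * nu(x1) = 7/4 * 5/3 = 35/12.
  x2: f(x2) * nu(x2) = 0 * 6 = 0.
  x3: f(x3) * nu(x3) = 7/2 * 3 = 21/2.
  x4: f(x4) * nu(x4) = 7 * 1 = 7.
  x5: f(x5) * nu(x5) = 8 * 1 = 8.
Summing: mu(A) = 35/12 + 0 + 21/2 + 7 + 8 = 341/12.

341/12


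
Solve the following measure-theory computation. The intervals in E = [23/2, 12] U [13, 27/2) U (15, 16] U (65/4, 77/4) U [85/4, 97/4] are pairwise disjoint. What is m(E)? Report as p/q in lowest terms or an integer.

For pairwise disjoint intervals, m(union_i I_i) = sum_i m(I_i),
and m is invariant under swapping open/closed endpoints (single points have measure 0).
So m(E) = sum_i (b_i - a_i).
  I_1 has length 12 - 23/2 = 1/2.
  I_2 has length 27/2 - 13 = 1/2.
  I_3 has length 16 - 15 = 1.
  I_4 has length 77/4 - 65/4 = 3.
  I_5 has length 97/4 - 85/4 = 3.
Summing:
  m(E) = 1/2 + 1/2 + 1 + 3 + 3 = 8.

8


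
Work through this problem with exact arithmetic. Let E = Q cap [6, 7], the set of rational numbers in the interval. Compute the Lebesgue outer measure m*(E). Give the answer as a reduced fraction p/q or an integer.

The set Q cap [6, 7] is countable (a subset of the countable set Q). Lebesgue outer measure of any countable set is 0: each singleton {q} has m*({q}) = 0, and by countable subadditivity m*(union_k {q_k}) <= sum_k m*({q_k}) = sum_k 0 = 0. The reverse inequality m*(E) >= 0 is automatic. So m*(Q cap [6, 7]) = 0.

0


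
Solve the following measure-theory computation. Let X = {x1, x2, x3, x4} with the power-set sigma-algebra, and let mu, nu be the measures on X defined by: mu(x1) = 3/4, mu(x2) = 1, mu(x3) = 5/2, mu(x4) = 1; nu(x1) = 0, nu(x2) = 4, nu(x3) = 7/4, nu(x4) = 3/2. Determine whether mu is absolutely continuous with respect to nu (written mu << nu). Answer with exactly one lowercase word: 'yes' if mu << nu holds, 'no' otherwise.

mu << nu means: every nu-null measurable set is also mu-null; equivalently, for every atom x, if nu({x}) = 0 then mu({x}) = 0.
Checking each atom:
  x1: nu = 0, mu = 3/4 > 0 -> violates mu << nu.
  x2: nu = 4 > 0 -> no constraint.
  x3: nu = 7/4 > 0 -> no constraint.
  x4: nu = 3/2 > 0 -> no constraint.
The atom(s) x1 violate the condition (nu = 0 but mu > 0). Therefore mu is NOT absolutely continuous w.r.t. nu.

no


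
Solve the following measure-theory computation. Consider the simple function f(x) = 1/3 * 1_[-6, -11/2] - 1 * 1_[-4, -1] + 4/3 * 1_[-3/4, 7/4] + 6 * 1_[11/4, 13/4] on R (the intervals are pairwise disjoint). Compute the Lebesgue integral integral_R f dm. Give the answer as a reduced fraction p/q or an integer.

For a simple function f = sum_i c_i * 1_{A_i} with disjoint A_i,
  integral f dm = sum_i c_i * m(A_i).
Lengths of the A_i:
  m(A_1) = -11/2 - (-6) = 1/2.
  m(A_2) = -1 - (-4) = 3.
  m(A_3) = 7/4 - (-3/4) = 5/2.
  m(A_4) = 13/4 - 11/4 = 1/2.
Contributions c_i * m(A_i):
  (1/3) * (1/2) = 1/6.
  (-1) * (3) = -3.
  (4/3) * (5/2) = 10/3.
  (6) * (1/2) = 3.
Total: 1/6 - 3 + 10/3 + 3 = 7/2.

7/2


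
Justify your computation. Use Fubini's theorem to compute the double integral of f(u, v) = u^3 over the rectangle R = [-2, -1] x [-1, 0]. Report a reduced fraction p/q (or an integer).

f(u, v) is a tensor product of a function of u and a function of v, and both factors are bounded continuous (hence Lebesgue integrable) on the rectangle, so Fubini's theorem applies:
  integral_R f d(m x m) = (integral_a1^b1 u^3 du) * (integral_a2^b2 1 dv).
Inner integral in u: integral_{-2}^{-1} u^3 du = ((-1)^4 - (-2)^4)/4
  = -15/4.
Inner integral in v: integral_{-1}^{0} 1 dv = (0^1 - (-1)^1)/1
  = 1.
Product: (-15/4) * (1) = -15/4.

-15/4


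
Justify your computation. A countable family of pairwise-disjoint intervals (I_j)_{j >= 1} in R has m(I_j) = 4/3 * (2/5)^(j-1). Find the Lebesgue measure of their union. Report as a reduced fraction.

By countable additivity of the Lebesgue measure on pairwise disjoint measurable sets,
  m(union_{j >= 1} I_j) = sum_{j >= 1} m(I_j) = sum_{j >= 1} a * r^(j-1),
  with a = 4/3 and r = 2/5.
Since 0 < r = 2/5 < 1, the geometric series converges:
  sum_{j >= 1} a * r^(j-1) = a / (1 - r).
  = 4/3 / (1 - 2/5)
  = 4/3 / (3/5)
  = 20/9.

20/9


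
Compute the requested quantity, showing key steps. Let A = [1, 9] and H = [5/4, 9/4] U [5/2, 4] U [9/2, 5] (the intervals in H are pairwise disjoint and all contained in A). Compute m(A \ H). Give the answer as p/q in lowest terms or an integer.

The ambient interval has length m(A) = 9 - 1 = 8.
Since the holes are disjoint and sit inside A, by finite additivity
  m(H) = sum_i (b_i - a_i), and m(A \ H) = m(A) - m(H).
Computing the hole measures:
  m(H_1) = 9/4 - 5/4 = 1.
  m(H_2) = 4 - 5/2 = 3/2.
  m(H_3) = 5 - 9/2 = 1/2.
Summed: m(H) = 1 + 3/2 + 1/2 = 3.
So m(A \ H) = 8 - 3 = 5.

5


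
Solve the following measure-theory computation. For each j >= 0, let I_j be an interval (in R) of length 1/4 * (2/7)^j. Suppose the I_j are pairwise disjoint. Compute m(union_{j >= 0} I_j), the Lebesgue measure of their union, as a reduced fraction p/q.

By countable additivity of the Lebesgue measure on pairwise disjoint measurable sets,
  m(union_{j >= 0} I_j) = sum_{j >= 0} m(I_j) = sum_{j >= 0} a * r^j,
  with a = 1/4 and r = 2/7.
Since 0 < r = 2/7 < 1, the geometric series converges:
  sum_{j >= 0} a * r^j = a / (1 - r).
  = 1/4 / (1 - 2/7)
  = 1/4 / (5/7)
  = 7/20.

7/20


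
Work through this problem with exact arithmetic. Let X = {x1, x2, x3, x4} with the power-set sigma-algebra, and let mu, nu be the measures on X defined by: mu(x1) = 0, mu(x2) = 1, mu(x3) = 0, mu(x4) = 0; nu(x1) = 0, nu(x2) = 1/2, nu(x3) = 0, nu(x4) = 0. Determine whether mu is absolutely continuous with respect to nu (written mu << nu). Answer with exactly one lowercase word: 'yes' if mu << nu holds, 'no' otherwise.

mu << nu means: every nu-null measurable set is also mu-null; equivalently, for every atom x, if nu({x}) = 0 then mu({x}) = 0.
Checking each atom:
  x1: nu = 0, mu = 0 -> consistent with mu << nu.
  x2: nu = 1/2 > 0 -> no constraint.
  x3: nu = 0, mu = 0 -> consistent with mu << nu.
  x4: nu = 0, mu = 0 -> consistent with mu << nu.
No atom violates the condition. Therefore mu << nu.

yes


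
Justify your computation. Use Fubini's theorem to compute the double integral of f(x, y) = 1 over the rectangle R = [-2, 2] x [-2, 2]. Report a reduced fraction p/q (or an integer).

f(x, y) is a tensor product of a function of x and a function of y, and both factors are bounded continuous (hence Lebesgue integrable) on the rectangle, so Fubini's theorem applies:
  integral_R f d(m x m) = (integral_a1^b1 1 dx) * (integral_a2^b2 1 dy).
Inner integral in x: integral_{-2}^{2} 1 dx = (2^1 - (-2)^1)/1
  = 4.
Inner integral in y: integral_{-2}^{2} 1 dy = (2^1 - (-2)^1)/1
  = 4.
Product: (4) * (4) = 16.

16


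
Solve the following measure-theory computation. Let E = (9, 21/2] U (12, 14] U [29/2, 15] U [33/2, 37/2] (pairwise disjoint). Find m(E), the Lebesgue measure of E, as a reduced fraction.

For pairwise disjoint intervals, m(union_i I_i) = sum_i m(I_i),
and m is invariant under swapping open/closed endpoints (single points have measure 0).
So m(E) = sum_i (b_i - a_i).
  I_1 has length 21/2 - 9 = 3/2.
  I_2 has length 14 - 12 = 2.
  I_3 has length 15 - 29/2 = 1/2.
  I_4 has length 37/2 - 33/2 = 2.
Summing:
  m(E) = 3/2 + 2 + 1/2 + 2 = 6.

6


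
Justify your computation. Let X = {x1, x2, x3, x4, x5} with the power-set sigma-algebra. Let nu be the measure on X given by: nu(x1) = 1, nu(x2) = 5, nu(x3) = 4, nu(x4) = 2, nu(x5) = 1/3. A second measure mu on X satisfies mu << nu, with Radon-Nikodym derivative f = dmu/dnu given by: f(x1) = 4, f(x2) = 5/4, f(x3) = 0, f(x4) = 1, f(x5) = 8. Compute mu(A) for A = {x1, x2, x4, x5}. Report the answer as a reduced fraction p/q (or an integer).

By the defining property of the Radon-Nikodym derivative, for every measurable set A,
  mu(A) = integral_A f dnu.
Since nu is a discrete measure concentrated on the atoms of X, the integral over A reduces to the sum
  mu(A) = sum_{x in A} f(x) * nu({x}).
Computing each term:
  x1: f(x1) * nu(x1) = 4 * 1 = 4.
  x2: f(x2) * nu(x2) = 5/4 * 5 = 25/4.
  x4: f(x4) * nu(x4) = 1 * 2 = 2.
  x5: f(x5) * nu(x5) = 8 * 1/3 = 8/3.
Summing: mu(A) = 4 + 25/4 + 2 + 8/3 = 179/12.

179/12


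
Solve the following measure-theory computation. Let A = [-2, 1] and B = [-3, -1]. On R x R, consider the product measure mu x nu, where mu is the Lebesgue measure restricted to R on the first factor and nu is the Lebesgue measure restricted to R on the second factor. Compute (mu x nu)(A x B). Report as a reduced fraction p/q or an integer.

For a measurable rectangle A x B, the product measure satisfies
  (mu x nu)(A x B) = mu(A) * nu(B).
  mu(A) = 3.
  nu(B) = 2.
  (mu x nu)(A x B) = 3 * 2 = 6.

6


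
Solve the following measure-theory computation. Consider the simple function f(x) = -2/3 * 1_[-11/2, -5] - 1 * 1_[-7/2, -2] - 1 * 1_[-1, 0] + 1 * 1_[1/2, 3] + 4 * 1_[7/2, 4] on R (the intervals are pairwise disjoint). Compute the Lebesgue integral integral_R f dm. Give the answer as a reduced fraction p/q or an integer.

For a simple function f = sum_i c_i * 1_{A_i} with disjoint A_i,
  integral f dm = sum_i c_i * m(A_i).
Lengths of the A_i:
  m(A_1) = -5 - (-11/2) = 1/2.
  m(A_2) = -2 - (-7/2) = 3/2.
  m(A_3) = 0 - (-1) = 1.
  m(A_4) = 3 - 1/2 = 5/2.
  m(A_5) = 4 - 7/2 = 1/2.
Contributions c_i * m(A_i):
  (-2/3) * (1/2) = -1/3.
  (-1) * (3/2) = -3/2.
  (-1) * (1) = -1.
  (1) * (5/2) = 5/2.
  (4) * (1/2) = 2.
Total: -1/3 - 3/2 - 1 + 5/2 + 2 = 5/3.

5/3


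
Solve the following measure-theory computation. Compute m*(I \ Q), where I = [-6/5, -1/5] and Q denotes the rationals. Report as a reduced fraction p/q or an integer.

The interval I = [-6/5, -1/5] has m(I) = -1/5 - (-6/5) = 1 (endpoints are measure-zero, so open/closed/half-open agree). Write I = (I cap Q) u (I \ Q). The rationals in I are countable, so m*(I cap Q) = 0 (cover each rational by intervals whose total length is arbitrarily small). By countable subadditivity m*(I) <= m*(I cap Q) + m*(I \ Q), hence m*(I \ Q) >= m(I) = 1. The reverse inequality m*(I \ Q) <= m*(I) = 1 is trivial since (I \ Q) is a subset of I. Therefore m*(I \ Q) = 1.

1


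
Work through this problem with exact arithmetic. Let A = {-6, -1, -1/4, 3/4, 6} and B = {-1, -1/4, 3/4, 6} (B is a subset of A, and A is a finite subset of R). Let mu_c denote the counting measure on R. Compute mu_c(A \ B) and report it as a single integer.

Counting measure assigns mu_c(E) = |E| (number of elements) when E is finite. For B subset A, A \ B is the set of elements of A not in B, so |A \ B| = |A| - |B|.
|A| = 5, |B| = 4, so mu_c(A \ B) = 5 - 4 = 1.

1


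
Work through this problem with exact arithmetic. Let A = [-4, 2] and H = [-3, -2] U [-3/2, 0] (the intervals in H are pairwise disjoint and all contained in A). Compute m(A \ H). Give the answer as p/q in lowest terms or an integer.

The ambient interval has length m(A) = 2 - (-4) = 6.
Since the holes are disjoint and sit inside A, by finite additivity
  m(H) = sum_i (b_i - a_i), and m(A \ H) = m(A) - m(H).
Computing the hole measures:
  m(H_1) = -2 - (-3) = 1.
  m(H_2) = 0 - (-3/2) = 3/2.
Summed: m(H) = 1 + 3/2 = 5/2.
So m(A \ H) = 6 - 5/2 = 7/2.

7/2


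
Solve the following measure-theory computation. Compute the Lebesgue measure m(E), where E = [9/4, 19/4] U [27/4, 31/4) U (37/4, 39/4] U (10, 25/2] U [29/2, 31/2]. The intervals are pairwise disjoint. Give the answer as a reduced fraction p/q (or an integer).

For pairwise disjoint intervals, m(union_i I_i) = sum_i m(I_i),
and m is invariant under swapping open/closed endpoints (single points have measure 0).
So m(E) = sum_i (b_i - a_i).
  I_1 has length 19/4 - 9/4 = 5/2.
  I_2 has length 31/4 - 27/4 = 1.
  I_3 has length 39/4 - 37/4 = 1/2.
  I_4 has length 25/2 - 10 = 5/2.
  I_5 has length 31/2 - 29/2 = 1.
Summing:
  m(E) = 5/2 + 1 + 1/2 + 5/2 + 1 = 15/2.

15/2


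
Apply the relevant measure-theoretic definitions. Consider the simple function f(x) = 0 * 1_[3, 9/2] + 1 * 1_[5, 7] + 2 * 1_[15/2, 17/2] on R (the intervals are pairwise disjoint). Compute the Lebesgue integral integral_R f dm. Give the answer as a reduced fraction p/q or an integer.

For a simple function f = sum_i c_i * 1_{A_i} with disjoint A_i,
  integral f dm = sum_i c_i * m(A_i).
Lengths of the A_i:
  m(A_1) = 9/2 - 3 = 3/2.
  m(A_2) = 7 - 5 = 2.
  m(A_3) = 17/2 - 15/2 = 1.
Contributions c_i * m(A_i):
  (0) * (3/2) = 0.
  (1) * (2) = 2.
  (2) * (1) = 2.
Total: 0 + 2 + 2 = 4.

4


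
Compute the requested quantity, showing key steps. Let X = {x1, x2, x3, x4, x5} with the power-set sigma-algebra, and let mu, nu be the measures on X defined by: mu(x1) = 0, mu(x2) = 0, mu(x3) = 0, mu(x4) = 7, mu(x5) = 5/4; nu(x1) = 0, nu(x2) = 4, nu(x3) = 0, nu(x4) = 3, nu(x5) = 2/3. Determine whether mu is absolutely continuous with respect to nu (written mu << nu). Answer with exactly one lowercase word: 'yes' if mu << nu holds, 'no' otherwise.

mu << nu means: every nu-null measurable set is also mu-null; equivalently, for every atom x, if nu({x}) = 0 then mu({x}) = 0.
Checking each atom:
  x1: nu = 0, mu = 0 -> consistent with mu << nu.
  x2: nu = 4 > 0 -> no constraint.
  x3: nu = 0, mu = 0 -> consistent with mu << nu.
  x4: nu = 3 > 0 -> no constraint.
  x5: nu = 2/3 > 0 -> no constraint.
No atom violates the condition. Therefore mu << nu.

yes


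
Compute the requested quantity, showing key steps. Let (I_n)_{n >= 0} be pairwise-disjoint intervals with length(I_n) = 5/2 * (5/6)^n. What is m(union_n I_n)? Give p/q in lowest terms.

By countable additivity of the Lebesgue measure on pairwise disjoint measurable sets,
  m(union_{n >= 0} I_n) = sum_{n >= 0} m(I_n) = sum_{n >= 0} a * r^n,
  with a = 5/2 and r = 5/6.
Since 0 < r = 5/6 < 1, the geometric series converges:
  sum_{n >= 0} a * r^n = a / (1 - r).
  = 5/2 / (1 - 5/6)
  = 5/2 / (1/6)
  = 15.

15


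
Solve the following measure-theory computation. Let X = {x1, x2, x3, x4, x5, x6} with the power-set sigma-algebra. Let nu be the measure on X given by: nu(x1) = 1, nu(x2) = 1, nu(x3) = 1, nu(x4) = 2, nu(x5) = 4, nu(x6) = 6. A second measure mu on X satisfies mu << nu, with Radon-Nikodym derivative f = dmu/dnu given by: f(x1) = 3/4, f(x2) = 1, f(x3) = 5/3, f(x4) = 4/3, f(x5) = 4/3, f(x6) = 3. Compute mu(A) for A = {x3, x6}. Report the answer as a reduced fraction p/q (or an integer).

By the defining property of the Radon-Nikodym derivative, for every measurable set A,
  mu(A) = integral_A f dnu.
Since nu is a discrete measure concentrated on the atoms of X, the integral over A reduces to the sum
  mu(A) = sum_{x in A} f(x) * nu({x}).
Computing each term:
  x3: f(x3) * nu(x3) = 5/3 * 1 = 5/3.
  x6: f(x6) * nu(x6) = 3 * 6 = 18.
Summing: mu(A) = 5/3 + 18 = 59/3.

59/3


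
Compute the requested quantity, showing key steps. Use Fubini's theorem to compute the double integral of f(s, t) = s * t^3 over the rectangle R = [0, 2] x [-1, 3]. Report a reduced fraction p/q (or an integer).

f(s, t) is a tensor product of a function of s and a function of t, and both factors are bounded continuous (hence Lebesgue integrable) on the rectangle, so Fubini's theorem applies:
  integral_R f d(m x m) = (integral_a1^b1 s ds) * (integral_a2^b2 t^3 dt).
Inner integral in s: integral_{0}^{2} s ds = (2^2 - 0^2)/2
  = 2.
Inner integral in t: integral_{-1}^{3} t^3 dt = (3^4 - (-1)^4)/4
  = 20.
Product: (2) * (20) = 40.

40


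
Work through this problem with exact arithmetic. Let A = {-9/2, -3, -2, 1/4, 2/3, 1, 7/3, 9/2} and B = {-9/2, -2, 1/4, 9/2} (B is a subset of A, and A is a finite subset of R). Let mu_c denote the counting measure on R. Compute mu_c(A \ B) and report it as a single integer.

Counting measure assigns mu_c(E) = |E| (number of elements) when E is finite. For B subset A, A \ B is the set of elements of A not in B, so |A \ B| = |A| - |B|.
|A| = 8, |B| = 4, so mu_c(A \ B) = 8 - 4 = 4.

4


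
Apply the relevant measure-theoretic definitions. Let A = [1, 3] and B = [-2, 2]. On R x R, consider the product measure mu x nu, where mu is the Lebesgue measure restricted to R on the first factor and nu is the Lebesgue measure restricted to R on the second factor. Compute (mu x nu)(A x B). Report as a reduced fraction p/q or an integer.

For a measurable rectangle A x B, the product measure satisfies
  (mu x nu)(A x B) = mu(A) * nu(B).
  mu(A) = 2.
  nu(B) = 4.
  (mu x nu)(A x B) = 2 * 4 = 8.

8


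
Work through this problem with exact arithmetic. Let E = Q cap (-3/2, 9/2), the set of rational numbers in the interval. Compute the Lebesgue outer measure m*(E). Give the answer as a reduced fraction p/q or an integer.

Q cap (-3/2, 9/2) is countable; list its elements as q_1, q_2, ... . Fix eps > 0 and cover the k-th point by an interval of length eps * 2^(-k). The cover has total length eps * sum_{k>=1} 2^(-k) = eps, so by definition of outer measure m*(Q cap (-3/2, 9/2)) <= eps. Since eps was arbitrary and m* >= 0, the outer measure is 0.

0


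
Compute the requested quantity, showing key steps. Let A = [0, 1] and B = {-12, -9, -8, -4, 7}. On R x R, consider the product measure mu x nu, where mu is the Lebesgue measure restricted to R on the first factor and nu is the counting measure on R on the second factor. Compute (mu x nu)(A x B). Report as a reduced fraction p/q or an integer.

For a measurable rectangle A x B, the product measure satisfies
  (mu x nu)(A x B) = mu(A) * nu(B).
  mu(A) = 1.
  nu(B) = 5.
  (mu x nu)(A x B) = 1 * 5 = 5.

5


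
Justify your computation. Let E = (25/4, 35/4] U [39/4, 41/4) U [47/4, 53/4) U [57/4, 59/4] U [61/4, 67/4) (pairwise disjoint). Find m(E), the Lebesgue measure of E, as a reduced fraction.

For pairwise disjoint intervals, m(union_i I_i) = sum_i m(I_i),
and m is invariant under swapping open/closed endpoints (single points have measure 0).
So m(E) = sum_i (b_i - a_i).
  I_1 has length 35/4 - 25/4 = 5/2.
  I_2 has length 41/4 - 39/4 = 1/2.
  I_3 has length 53/4 - 47/4 = 3/2.
  I_4 has length 59/4 - 57/4 = 1/2.
  I_5 has length 67/4 - 61/4 = 3/2.
Summing:
  m(E) = 5/2 + 1/2 + 3/2 + 1/2 + 3/2 = 13/2.

13/2


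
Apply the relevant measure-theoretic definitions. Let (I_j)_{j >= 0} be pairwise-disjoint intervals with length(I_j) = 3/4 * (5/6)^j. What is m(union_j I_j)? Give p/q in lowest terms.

By countable additivity of the Lebesgue measure on pairwise disjoint measurable sets,
  m(union_{j >= 0} I_j) = sum_{j >= 0} m(I_j) = sum_{j >= 0} a * r^j,
  with a = 3/4 and r = 5/6.
Since 0 < r = 5/6 < 1, the geometric series converges:
  sum_{j >= 0} a * r^j = a / (1 - r).
  = 3/4 / (1 - 5/6)
  = 3/4 / (1/6)
  = 9/2.

9/2


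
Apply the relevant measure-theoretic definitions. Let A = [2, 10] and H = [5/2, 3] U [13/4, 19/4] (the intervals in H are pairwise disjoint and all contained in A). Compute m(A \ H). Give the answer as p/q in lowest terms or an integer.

The ambient interval has length m(A) = 10 - 2 = 8.
Since the holes are disjoint and sit inside A, by finite additivity
  m(H) = sum_i (b_i - a_i), and m(A \ H) = m(A) - m(H).
Computing the hole measures:
  m(H_1) = 3 - 5/2 = 1/2.
  m(H_2) = 19/4 - 13/4 = 3/2.
Summed: m(H) = 1/2 + 3/2 = 2.
So m(A \ H) = 8 - 2 = 6.

6


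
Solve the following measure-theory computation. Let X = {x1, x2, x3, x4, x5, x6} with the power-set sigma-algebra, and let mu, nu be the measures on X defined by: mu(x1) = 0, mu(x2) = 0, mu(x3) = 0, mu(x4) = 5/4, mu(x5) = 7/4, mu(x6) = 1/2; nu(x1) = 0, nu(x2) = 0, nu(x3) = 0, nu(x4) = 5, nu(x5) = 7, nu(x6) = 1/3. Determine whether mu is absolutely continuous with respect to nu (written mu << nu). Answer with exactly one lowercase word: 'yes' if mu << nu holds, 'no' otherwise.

mu << nu means: every nu-null measurable set is also mu-null; equivalently, for every atom x, if nu({x}) = 0 then mu({x}) = 0.
Checking each atom:
  x1: nu = 0, mu = 0 -> consistent with mu << nu.
  x2: nu = 0, mu = 0 -> consistent with mu << nu.
  x3: nu = 0, mu = 0 -> consistent with mu << nu.
  x4: nu = 5 > 0 -> no constraint.
  x5: nu = 7 > 0 -> no constraint.
  x6: nu = 1/3 > 0 -> no constraint.
No atom violates the condition. Therefore mu << nu.

yes


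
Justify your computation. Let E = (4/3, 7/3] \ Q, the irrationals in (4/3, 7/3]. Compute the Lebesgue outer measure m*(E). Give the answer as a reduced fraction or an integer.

The interval I = (4/3, 7/3] has m(I) = 7/3 - 4/3 = 1 (endpoints are measure-zero, so open/closed/half-open agree). Write I = (I cap Q) u (I \ Q). The rationals in I are countable, so m*(I cap Q) = 0 (cover each rational by intervals whose total length is arbitrarily small). By countable subadditivity m*(I) <= m*(I cap Q) + m*(I \ Q), hence m*(I \ Q) >= m(I) = 1. The reverse inequality m*(I \ Q) <= m*(I) = 1 is trivial since (I \ Q) is a subset of I. Therefore m*(I \ Q) = 1.

1


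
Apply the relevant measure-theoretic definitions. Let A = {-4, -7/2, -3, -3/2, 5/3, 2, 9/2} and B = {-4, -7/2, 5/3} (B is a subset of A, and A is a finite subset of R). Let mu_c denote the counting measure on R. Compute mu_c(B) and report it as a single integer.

Counting measure assigns mu_c(E) = |E| (number of elements) when E is finite.
B has 3 element(s), so mu_c(B) = 3.

3


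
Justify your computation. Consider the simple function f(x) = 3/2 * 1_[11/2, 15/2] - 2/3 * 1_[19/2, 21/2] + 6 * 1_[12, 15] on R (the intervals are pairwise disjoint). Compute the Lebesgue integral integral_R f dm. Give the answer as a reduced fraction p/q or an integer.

For a simple function f = sum_i c_i * 1_{A_i} with disjoint A_i,
  integral f dm = sum_i c_i * m(A_i).
Lengths of the A_i:
  m(A_1) = 15/2 - 11/2 = 2.
  m(A_2) = 21/2 - 19/2 = 1.
  m(A_3) = 15 - 12 = 3.
Contributions c_i * m(A_i):
  (3/2) * (2) = 3.
  (-2/3) * (1) = -2/3.
  (6) * (3) = 18.
Total: 3 - 2/3 + 18 = 61/3.

61/3


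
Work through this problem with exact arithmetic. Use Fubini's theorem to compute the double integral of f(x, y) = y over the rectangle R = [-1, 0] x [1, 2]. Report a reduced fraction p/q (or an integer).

f(x, y) is a tensor product of a function of x and a function of y, and both factors are bounded continuous (hence Lebesgue integrable) on the rectangle, so Fubini's theorem applies:
  integral_R f d(m x m) = (integral_a1^b1 1 dx) * (integral_a2^b2 y dy).
Inner integral in x: integral_{-1}^{0} 1 dx = (0^1 - (-1)^1)/1
  = 1.
Inner integral in y: integral_{1}^{2} y dy = (2^2 - 1^2)/2
  = 3/2.
Product: (1) * (3/2) = 3/2.

3/2


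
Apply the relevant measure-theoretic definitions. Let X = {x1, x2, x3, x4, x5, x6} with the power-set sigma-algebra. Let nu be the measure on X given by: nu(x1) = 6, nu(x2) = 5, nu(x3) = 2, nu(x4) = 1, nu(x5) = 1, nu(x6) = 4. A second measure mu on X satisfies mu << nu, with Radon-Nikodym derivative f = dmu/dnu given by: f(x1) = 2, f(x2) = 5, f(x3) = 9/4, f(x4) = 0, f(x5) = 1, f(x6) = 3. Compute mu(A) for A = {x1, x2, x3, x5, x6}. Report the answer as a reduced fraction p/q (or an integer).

By the defining property of the Radon-Nikodym derivative, for every measurable set A,
  mu(A) = integral_A f dnu.
Since nu is a discrete measure concentrated on the atoms of X, the integral over A reduces to the sum
  mu(A) = sum_{x in A} f(x) * nu({x}).
Computing each term:
  x1: f(x1) * nu(x1) = 2 * 6 = 12.
  x2: f(x2) * nu(x2) = 5 * 5 = 25.
  x3: f(x3) * nu(x3) = 9/4 * 2 = 9/2.
  x5: f(x5) * nu(x5) = 1 * 1 = 1.
  x6: f(x6) * nu(x6) = 3 * 4 = 12.
Summing: mu(A) = 12 + 25 + 9/2 + 1 + 12 = 109/2.

109/2


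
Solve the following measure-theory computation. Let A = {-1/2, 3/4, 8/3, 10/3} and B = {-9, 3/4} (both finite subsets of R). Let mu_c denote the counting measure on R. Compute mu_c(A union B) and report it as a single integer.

Counting measure on a finite set equals cardinality. By inclusion-exclusion, |A union B| = |A| + |B| - |A cap B|.
|A| = 4, |B| = 2, |A cap B| = 1.
So mu_c(A union B) = 4 + 2 - 1 = 5.

5


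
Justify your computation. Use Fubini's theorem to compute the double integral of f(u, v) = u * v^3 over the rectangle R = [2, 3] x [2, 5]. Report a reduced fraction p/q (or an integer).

f(u, v) is a tensor product of a function of u and a function of v, and both factors are bounded continuous (hence Lebesgue integrable) on the rectangle, so Fubini's theorem applies:
  integral_R f d(m x m) = (integral_a1^b1 u du) * (integral_a2^b2 v^3 dv).
Inner integral in u: integral_{2}^{3} u du = (3^2 - 2^2)/2
  = 5/2.
Inner integral in v: integral_{2}^{5} v^3 dv = (5^4 - 2^4)/4
  = 609/4.
Product: (5/2) * (609/4) = 3045/8.

3045/8


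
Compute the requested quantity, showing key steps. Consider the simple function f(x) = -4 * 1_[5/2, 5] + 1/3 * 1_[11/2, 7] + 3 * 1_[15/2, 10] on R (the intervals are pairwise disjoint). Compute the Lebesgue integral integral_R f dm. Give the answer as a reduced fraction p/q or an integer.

For a simple function f = sum_i c_i * 1_{A_i} with disjoint A_i,
  integral f dm = sum_i c_i * m(A_i).
Lengths of the A_i:
  m(A_1) = 5 - 5/2 = 5/2.
  m(A_2) = 7 - 11/2 = 3/2.
  m(A_3) = 10 - 15/2 = 5/2.
Contributions c_i * m(A_i):
  (-4) * (5/2) = -10.
  (1/3) * (3/2) = 1/2.
  (3) * (5/2) = 15/2.
Total: -10 + 1/2 + 15/2 = -2.

-2


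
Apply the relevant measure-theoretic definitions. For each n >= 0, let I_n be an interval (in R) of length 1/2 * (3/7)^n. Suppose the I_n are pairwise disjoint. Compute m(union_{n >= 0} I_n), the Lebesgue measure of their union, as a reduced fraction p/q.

By countable additivity of the Lebesgue measure on pairwise disjoint measurable sets,
  m(union_{n >= 0} I_n) = sum_{n >= 0} m(I_n) = sum_{n >= 0} a * r^n,
  with a = 1/2 and r = 3/7.
Since 0 < r = 3/7 < 1, the geometric series converges:
  sum_{n >= 0} a * r^n = a / (1 - r).
  = 1/2 / (1 - 3/7)
  = 1/2 / (4/7)
  = 7/8.

7/8


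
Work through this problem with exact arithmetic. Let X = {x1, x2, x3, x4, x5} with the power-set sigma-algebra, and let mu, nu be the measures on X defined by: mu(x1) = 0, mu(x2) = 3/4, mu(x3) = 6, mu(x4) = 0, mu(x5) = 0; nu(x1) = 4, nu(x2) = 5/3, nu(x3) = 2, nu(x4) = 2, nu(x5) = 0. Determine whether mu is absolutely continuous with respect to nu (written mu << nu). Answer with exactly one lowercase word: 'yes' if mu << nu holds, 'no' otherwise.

mu << nu means: every nu-null measurable set is also mu-null; equivalently, for every atom x, if nu({x}) = 0 then mu({x}) = 0.
Checking each atom:
  x1: nu = 4 > 0 -> no constraint.
  x2: nu = 5/3 > 0 -> no constraint.
  x3: nu = 2 > 0 -> no constraint.
  x4: nu = 2 > 0 -> no constraint.
  x5: nu = 0, mu = 0 -> consistent with mu << nu.
No atom violates the condition. Therefore mu << nu.

yes


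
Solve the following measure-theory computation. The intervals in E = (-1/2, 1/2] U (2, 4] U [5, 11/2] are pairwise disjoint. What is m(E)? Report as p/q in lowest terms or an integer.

For pairwise disjoint intervals, m(union_i I_i) = sum_i m(I_i),
and m is invariant under swapping open/closed endpoints (single points have measure 0).
So m(E) = sum_i (b_i - a_i).
  I_1 has length 1/2 - (-1/2) = 1.
  I_2 has length 4 - 2 = 2.
  I_3 has length 11/2 - 5 = 1/2.
Summing:
  m(E) = 1 + 2 + 1/2 = 7/2.

7/2


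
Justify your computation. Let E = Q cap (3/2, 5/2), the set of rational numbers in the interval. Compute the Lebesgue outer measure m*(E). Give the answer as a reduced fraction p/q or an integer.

E = Q cap (3/2, 5/2) is a subset of Q, which is countable. Enumerate Q = {q_1, q_2, ...}; for any eps > 0, cover q_k by the open interval (q_k - eps/2^(k+1), q_k + eps/2^(k+1)), of length eps/2^k. The total cover length is sum_{k>=1} eps/2^k = eps. Hence m*(E) <= m*(Q) <= eps for every eps > 0, and since outer measure is non-negative, m*(E) = 0.

0


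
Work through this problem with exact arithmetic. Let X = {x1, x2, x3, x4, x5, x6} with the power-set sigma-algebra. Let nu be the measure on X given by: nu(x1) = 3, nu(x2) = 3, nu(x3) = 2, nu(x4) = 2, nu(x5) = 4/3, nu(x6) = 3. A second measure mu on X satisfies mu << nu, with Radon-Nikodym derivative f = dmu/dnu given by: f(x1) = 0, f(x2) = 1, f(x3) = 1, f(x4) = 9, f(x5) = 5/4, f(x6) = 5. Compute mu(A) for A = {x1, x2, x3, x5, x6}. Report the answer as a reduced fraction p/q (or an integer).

By the defining property of the Radon-Nikodym derivative, for every measurable set A,
  mu(A) = integral_A f dnu.
Since nu is a discrete measure concentrated on the atoms of X, the integral over A reduces to the sum
  mu(A) = sum_{x in A} f(x) * nu({x}).
Computing each term:
  x1: f(x1) * nu(x1) = 0 * 3 = 0.
  x2: f(x2) * nu(x2) = 1 * 3 = 3.
  x3: f(x3) * nu(x3) = 1 * 2 = 2.
  x5: f(x5) * nu(x5) = 5/4 * 4/3 = 5/3.
  x6: f(x6) * nu(x6) = 5 * 3 = 15.
Summing: mu(A) = 0 + 3 + 2 + 5/3 + 15 = 65/3.

65/3


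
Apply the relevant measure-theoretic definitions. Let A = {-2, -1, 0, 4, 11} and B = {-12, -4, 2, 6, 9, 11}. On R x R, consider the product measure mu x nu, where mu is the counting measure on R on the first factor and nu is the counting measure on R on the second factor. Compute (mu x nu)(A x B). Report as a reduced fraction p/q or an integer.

For a measurable rectangle A x B, the product measure satisfies
  (mu x nu)(A x B) = mu(A) * nu(B).
  mu(A) = 5.
  nu(B) = 6.
  (mu x nu)(A x B) = 5 * 6 = 30.

30


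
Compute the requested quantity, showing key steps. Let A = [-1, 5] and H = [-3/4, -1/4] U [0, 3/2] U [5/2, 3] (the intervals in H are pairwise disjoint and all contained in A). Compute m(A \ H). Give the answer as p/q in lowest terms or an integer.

The ambient interval has length m(A) = 5 - (-1) = 6.
Since the holes are disjoint and sit inside A, by finite additivity
  m(H) = sum_i (b_i - a_i), and m(A \ H) = m(A) - m(H).
Computing the hole measures:
  m(H_1) = -1/4 - (-3/4) = 1/2.
  m(H_2) = 3/2 - 0 = 3/2.
  m(H_3) = 3 - 5/2 = 1/2.
Summed: m(H) = 1/2 + 3/2 + 1/2 = 5/2.
So m(A \ H) = 6 - 5/2 = 7/2.

7/2


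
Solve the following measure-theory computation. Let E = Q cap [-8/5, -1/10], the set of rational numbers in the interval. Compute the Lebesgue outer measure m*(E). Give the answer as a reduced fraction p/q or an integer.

Q cap [-8/5, -1/10] is countable; list its elements as q_1, q_2, ... . Fix eps > 0 and cover the k-th point by an interval of length eps * 2^(-k). The cover has total length eps * sum_{k>=1} 2^(-k) = eps, so by definition of outer measure m*(Q cap [-8/5, -1/10]) <= eps. Since eps was arbitrary and m* >= 0, the outer measure is 0.

0


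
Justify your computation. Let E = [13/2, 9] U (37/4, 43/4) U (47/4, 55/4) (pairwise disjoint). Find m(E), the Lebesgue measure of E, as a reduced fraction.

For pairwise disjoint intervals, m(union_i I_i) = sum_i m(I_i),
and m is invariant under swapping open/closed endpoints (single points have measure 0).
So m(E) = sum_i (b_i - a_i).
  I_1 has length 9 - 13/2 = 5/2.
  I_2 has length 43/4 - 37/4 = 3/2.
  I_3 has length 55/4 - 47/4 = 2.
Summing:
  m(E) = 5/2 + 3/2 + 2 = 6.

6


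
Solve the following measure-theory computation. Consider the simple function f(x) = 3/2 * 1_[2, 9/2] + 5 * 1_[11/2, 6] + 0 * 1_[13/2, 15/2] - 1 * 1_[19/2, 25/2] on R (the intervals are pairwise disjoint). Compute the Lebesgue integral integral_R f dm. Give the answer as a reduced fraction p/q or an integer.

For a simple function f = sum_i c_i * 1_{A_i} with disjoint A_i,
  integral f dm = sum_i c_i * m(A_i).
Lengths of the A_i:
  m(A_1) = 9/2 - 2 = 5/2.
  m(A_2) = 6 - 11/2 = 1/2.
  m(A_3) = 15/2 - 13/2 = 1.
  m(A_4) = 25/2 - 19/2 = 3.
Contributions c_i * m(A_i):
  (3/2) * (5/2) = 15/4.
  (5) * (1/2) = 5/2.
  (0) * (1) = 0.
  (-1) * (3) = -3.
Total: 15/4 + 5/2 + 0 - 3 = 13/4.

13/4


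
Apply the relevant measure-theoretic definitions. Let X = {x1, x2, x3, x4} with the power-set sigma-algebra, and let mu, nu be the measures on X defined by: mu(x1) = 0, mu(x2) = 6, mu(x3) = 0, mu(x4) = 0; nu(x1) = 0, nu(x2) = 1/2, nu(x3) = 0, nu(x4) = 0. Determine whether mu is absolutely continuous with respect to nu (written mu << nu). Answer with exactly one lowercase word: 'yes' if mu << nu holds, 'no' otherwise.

mu << nu means: every nu-null measurable set is also mu-null; equivalently, for every atom x, if nu({x}) = 0 then mu({x}) = 0.
Checking each atom:
  x1: nu = 0, mu = 0 -> consistent with mu << nu.
  x2: nu = 1/2 > 0 -> no constraint.
  x3: nu = 0, mu = 0 -> consistent with mu << nu.
  x4: nu = 0, mu = 0 -> consistent with mu << nu.
No atom violates the condition. Therefore mu << nu.

yes


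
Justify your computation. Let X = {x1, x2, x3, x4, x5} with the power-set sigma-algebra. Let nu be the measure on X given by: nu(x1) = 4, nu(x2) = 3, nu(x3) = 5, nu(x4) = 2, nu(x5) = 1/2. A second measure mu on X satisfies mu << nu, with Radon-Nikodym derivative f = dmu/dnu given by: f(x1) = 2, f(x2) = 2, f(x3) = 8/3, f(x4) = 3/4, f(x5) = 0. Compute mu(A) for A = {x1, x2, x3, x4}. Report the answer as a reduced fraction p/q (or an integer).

By the defining property of the Radon-Nikodym derivative, for every measurable set A,
  mu(A) = integral_A f dnu.
Since nu is a discrete measure concentrated on the atoms of X, the integral over A reduces to the sum
  mu(A) = sum_{x in A} f(x) * nu({x}).
Computing each term:
  x1: f(x1) * nu(x1) = 2 * 4 = 8.
  x2: f(x2) * nu(x2) = 2 * 3 = 6.
  x3: f(x3) * nu(x3) = 8/3 * 5 = 40/3.
  x4: f(x4) * nu(x4) = 3/4 * 2 = 3/2.
Summing: mu(A) = 8 + 6 + 40/3 + 3/2 = 173/6.

173/6


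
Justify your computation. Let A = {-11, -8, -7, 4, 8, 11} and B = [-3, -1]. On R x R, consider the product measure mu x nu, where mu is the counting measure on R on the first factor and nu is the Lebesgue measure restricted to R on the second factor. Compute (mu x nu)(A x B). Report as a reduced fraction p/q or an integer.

For a measurable rectangle A x B, the product measure satisfies
  (mu x nu)(A x B) = mu(A) * nu(B).
  mu(A) = 6.
  nu(B) = 2.
  (mu x nu)(A x B) = 6 * 2 = 12.

12


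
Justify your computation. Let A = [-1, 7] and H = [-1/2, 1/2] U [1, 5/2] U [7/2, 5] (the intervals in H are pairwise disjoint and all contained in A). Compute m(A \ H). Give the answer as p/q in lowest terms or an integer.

The ambient interval has length m(A) = 7 - (-1) = 8.
Since the holes are disjoint and sit inside A, by finite additivity
  m(H) = sum_i (b_i - a_i), and m(A \ H) = m(A) - m(H).
Computing the hole measures:
  m(H_1) = 1/2 - (-1/2) = 1.
  m(H_2) = 5/2 - 1 = 3/2.
  m(H_3) = 5 - 7/2 = 3/2.
Summed: m(H) = 1 + 3/2 + 3/2 = 4.
So m(A \ H) = 8 - 4 = 4.

4
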